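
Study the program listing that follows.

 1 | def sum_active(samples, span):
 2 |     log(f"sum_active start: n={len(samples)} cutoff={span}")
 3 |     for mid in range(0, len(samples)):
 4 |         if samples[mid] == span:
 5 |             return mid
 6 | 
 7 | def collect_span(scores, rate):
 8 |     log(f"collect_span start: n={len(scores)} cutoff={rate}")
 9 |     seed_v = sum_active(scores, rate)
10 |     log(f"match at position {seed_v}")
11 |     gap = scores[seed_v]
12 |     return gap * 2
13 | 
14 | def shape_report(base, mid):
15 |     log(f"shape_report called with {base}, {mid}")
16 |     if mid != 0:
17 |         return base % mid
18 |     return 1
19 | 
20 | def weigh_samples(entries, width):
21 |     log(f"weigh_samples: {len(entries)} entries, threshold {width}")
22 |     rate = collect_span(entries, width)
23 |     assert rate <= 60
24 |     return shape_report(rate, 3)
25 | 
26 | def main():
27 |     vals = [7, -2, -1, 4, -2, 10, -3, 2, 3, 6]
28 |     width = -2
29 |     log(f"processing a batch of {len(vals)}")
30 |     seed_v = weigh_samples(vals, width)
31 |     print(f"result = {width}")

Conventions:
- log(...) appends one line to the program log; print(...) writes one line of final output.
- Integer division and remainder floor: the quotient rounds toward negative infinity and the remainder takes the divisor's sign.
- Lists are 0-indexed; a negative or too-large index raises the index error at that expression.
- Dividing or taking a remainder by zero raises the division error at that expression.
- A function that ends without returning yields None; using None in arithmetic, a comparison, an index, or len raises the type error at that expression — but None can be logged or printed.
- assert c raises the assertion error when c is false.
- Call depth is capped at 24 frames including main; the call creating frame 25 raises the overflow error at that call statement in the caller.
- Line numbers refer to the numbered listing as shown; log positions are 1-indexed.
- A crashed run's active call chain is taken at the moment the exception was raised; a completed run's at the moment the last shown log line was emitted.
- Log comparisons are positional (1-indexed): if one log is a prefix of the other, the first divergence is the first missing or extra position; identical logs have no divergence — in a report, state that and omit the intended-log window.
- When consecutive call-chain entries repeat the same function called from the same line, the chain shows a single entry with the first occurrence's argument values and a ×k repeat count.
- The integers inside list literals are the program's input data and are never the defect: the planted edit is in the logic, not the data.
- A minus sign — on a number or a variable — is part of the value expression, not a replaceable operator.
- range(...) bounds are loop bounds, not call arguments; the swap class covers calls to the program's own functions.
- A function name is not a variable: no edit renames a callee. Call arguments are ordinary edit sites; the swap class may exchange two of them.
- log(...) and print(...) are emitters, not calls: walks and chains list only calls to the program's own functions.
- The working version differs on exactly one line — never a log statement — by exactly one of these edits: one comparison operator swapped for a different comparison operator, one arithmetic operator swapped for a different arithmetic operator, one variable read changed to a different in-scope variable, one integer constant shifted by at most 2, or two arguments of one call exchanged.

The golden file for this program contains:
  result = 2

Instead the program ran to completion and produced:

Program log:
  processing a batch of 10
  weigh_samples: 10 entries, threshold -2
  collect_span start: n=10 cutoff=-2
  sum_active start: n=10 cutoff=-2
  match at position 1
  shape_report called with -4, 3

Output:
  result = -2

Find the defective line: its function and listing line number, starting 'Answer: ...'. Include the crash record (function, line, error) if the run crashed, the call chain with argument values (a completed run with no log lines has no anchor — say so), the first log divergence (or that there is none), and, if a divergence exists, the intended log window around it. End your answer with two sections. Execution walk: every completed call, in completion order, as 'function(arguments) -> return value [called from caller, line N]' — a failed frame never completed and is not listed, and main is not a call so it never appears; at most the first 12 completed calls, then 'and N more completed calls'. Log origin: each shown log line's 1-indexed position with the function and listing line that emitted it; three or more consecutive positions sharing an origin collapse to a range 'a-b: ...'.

Answer: the defect is in main at line 31.
Core observation: Log streams are identical — the defect surfaces only in the printed output.
Call chain: main -> weigh_samples([7, -2, -1, 4, -2, 10, -3, 2, 3, 6], -2) (called at line 30) -> shape_report(-4, 3) (called at line 24).
First divergence: there is none — every log position agrees.
Execution walk:
  sum_active([7, -2, -1, 4, -2, 10, -3, 2, 3, 6], -2) -> 1  [called from collect_span, line 9]
  collect_span([7, -2, -1, 4, -2, 10, -3, 2, 3, 6], -2) -> -4  [called from weigh_samples, line 22]
  shape_report(-4, 3) -> 2  [called from weigh_samples, line 24]
  weigh_samples([7, -2, -1, 4, -2, 10, -3, 2, 3, 6], -2) -> 2  [called from main, line 30]
Log origins:
  1 — main, line 29
  2 — weigh_samples, line 21
  3 — collect_span, line 8
  4 — sum_active, line 2
  5 — collect_span, line 10
  6 — shape_report, line 15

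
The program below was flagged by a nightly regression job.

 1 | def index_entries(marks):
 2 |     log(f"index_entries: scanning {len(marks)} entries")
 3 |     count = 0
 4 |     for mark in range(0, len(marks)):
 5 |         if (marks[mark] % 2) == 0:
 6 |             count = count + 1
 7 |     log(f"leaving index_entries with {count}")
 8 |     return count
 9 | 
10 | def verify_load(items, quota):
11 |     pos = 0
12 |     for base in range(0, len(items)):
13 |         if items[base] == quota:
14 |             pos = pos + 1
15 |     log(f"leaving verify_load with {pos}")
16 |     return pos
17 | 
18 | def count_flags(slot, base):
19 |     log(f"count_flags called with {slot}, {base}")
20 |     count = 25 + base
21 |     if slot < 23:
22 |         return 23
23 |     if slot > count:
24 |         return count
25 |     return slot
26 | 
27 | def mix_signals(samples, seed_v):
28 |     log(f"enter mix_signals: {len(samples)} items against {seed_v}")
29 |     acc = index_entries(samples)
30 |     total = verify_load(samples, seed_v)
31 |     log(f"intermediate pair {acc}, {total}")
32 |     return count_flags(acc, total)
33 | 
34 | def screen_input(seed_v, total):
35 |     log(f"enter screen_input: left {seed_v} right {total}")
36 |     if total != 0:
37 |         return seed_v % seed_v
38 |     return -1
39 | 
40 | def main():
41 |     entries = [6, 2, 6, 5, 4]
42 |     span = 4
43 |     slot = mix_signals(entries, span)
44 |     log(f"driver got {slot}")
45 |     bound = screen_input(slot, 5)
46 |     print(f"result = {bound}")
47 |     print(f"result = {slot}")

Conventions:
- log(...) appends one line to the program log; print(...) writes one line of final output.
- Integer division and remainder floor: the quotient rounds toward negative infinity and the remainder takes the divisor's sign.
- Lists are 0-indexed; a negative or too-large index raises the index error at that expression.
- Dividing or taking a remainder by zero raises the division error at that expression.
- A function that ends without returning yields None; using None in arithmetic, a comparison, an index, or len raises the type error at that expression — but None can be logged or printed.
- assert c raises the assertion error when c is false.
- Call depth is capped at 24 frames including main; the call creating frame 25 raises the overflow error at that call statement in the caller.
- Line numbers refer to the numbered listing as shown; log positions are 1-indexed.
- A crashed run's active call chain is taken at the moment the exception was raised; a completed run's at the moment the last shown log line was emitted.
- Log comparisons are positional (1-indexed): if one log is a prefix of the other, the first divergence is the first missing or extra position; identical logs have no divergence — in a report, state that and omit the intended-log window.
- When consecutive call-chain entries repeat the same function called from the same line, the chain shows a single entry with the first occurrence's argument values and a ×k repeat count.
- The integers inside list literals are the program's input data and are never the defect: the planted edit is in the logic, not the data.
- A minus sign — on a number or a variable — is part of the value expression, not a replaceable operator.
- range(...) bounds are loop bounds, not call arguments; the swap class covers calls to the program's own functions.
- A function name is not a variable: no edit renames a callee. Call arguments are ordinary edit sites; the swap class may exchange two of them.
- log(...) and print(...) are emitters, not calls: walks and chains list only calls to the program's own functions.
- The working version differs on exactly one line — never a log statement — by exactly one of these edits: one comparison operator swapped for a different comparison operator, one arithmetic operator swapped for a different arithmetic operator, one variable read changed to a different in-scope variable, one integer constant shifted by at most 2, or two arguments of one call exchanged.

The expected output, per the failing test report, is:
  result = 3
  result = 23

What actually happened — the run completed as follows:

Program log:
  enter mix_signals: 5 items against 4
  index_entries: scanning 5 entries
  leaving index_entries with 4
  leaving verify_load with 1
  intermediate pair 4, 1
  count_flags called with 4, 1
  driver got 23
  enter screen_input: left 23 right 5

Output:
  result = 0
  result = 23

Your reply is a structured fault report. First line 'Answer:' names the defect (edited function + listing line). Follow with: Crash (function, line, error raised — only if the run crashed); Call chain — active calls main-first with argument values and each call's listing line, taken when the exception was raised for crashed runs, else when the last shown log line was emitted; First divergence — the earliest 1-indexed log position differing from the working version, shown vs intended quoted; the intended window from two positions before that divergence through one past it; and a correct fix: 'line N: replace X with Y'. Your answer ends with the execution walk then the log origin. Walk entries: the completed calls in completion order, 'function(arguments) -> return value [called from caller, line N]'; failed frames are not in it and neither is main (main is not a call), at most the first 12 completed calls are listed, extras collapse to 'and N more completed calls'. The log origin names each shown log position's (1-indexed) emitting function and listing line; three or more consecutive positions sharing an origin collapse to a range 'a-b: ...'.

Answer: the defect is in screen_input at line 37.
Core observation: The two runs log identically and part ways only at the printed values.
Call chain: main -> screen_input(23, 5) (called at line 45).
First divergence: there is none — every log position agrees.
Execution walk:
  index_entries([6, 2, 6, 5, 4]) -> 4  [called from mix_signals, line 29]
  verify_load([6, 2, 6, 5, 4], 4) -> 1  [called from mix_signals, line 30]
  count_flags(4, 1) -> 23  [called from mix_signals, line 32]
  mix_signals([6, 2, 6, 5, 4], 4) -> 23  [called from main, line 43]
  screen_input(23, 5) -> 0  [called from main, line 45]
Log origin:
  1 — mix_signals, line 28
  2 — index_entries, line 2
  3 — index_entries, line 7
  4 — verify_load, line 15
  5 — mix_signals, line 31
  6 — count_flags, line 19
  7 — main, line 44
  8 — screen_input, line 35
A correct fix: line 37: replace `seed_v % seed_v` with `seed_v % total`.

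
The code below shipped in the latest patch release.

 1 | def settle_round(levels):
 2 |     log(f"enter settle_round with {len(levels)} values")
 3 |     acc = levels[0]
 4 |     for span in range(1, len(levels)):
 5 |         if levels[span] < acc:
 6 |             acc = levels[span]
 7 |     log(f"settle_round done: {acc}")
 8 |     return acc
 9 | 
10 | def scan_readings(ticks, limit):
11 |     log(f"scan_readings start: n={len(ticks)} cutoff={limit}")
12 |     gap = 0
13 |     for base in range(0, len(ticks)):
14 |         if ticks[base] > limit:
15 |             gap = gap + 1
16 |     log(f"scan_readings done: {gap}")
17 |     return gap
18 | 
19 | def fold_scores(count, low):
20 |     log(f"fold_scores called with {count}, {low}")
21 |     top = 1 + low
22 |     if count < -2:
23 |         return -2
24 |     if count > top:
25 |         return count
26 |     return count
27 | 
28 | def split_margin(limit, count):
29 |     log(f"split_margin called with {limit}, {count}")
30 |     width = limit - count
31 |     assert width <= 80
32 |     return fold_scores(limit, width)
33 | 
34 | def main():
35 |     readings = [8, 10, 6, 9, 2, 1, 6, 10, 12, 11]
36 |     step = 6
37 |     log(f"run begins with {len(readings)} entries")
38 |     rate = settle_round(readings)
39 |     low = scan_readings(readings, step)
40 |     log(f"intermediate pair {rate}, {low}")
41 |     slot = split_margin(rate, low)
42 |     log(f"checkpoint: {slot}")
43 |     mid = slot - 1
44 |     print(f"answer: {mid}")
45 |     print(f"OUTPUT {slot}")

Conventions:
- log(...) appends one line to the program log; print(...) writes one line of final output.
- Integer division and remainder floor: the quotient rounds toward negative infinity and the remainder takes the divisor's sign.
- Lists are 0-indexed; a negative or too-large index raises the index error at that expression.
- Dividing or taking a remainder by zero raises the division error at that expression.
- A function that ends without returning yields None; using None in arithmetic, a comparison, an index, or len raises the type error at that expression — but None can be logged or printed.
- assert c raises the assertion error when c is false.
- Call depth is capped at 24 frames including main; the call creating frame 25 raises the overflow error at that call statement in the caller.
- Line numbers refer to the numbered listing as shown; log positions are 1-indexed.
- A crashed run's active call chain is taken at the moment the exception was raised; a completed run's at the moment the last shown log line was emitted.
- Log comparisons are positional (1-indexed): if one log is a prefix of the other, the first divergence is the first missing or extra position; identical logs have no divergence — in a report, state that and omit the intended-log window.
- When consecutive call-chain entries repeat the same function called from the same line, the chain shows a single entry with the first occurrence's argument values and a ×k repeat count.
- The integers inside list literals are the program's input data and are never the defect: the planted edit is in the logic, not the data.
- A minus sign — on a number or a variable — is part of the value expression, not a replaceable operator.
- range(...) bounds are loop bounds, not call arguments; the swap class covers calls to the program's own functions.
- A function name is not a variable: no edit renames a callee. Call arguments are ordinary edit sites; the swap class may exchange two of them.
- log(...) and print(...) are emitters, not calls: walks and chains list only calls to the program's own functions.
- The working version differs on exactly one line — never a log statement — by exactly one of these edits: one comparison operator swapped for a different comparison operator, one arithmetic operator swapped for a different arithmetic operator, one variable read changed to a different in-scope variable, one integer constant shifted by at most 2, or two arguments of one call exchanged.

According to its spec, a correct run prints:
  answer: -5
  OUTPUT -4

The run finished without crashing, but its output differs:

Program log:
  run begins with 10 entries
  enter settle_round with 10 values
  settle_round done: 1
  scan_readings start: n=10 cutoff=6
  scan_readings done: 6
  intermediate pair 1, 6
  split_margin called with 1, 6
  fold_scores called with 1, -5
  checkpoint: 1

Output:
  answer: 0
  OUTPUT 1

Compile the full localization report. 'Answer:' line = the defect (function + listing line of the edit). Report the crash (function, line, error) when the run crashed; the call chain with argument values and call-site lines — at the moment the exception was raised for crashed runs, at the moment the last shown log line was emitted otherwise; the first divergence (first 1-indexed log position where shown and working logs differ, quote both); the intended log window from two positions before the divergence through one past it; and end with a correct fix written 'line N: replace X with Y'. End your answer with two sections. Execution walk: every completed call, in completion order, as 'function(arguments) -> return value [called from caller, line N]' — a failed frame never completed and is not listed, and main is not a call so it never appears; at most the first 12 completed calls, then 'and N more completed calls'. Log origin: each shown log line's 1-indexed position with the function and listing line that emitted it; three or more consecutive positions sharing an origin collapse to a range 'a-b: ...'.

Answer: the defect is in fold_scores at line 25.
Core observation: The earliest visible damage is log position 9 — 'checkpoint: 1' rather than the intended 'checkpoint: -4'.
Call chain: main.
First divergence: position 9 — the shown line 'checkpoint: 1' should read 'checkpoint: -4'.
Intended log window:
  7: split_margin called with 1, 6
  8: fold_scores called with 1, -5
  9: checkpoint: -4
Execution walk:
  settle_round([8, 10, 6, 9, 2, 1, 6, 10, 12, 11]) -> 1  [called from main, line 38]
  scan_readings([8, 10, 6, 9, 2, 1, 6, 10, 12, 11], 6) -> 6  [called from main, line 39]
  fold_scores(1, -5) -> 1  [called from split_margin, line 32]
  split_margin(1, 6) -> 1  [called from main, line 41]
Log origins:
  1: logged in main at line 37
  2: logged in settle_round at line 2
  3: logged in settle_round at line 7
  4: logged in scan_readings at line 11
  5: logged in scan_readings at line 16
  6: logged in main at line 40
  7: logged in split_margin at line 29
  8: logged in fold_scores at line 20
  9: logged in main at line 42
A correct fix: line 25: replace `count` with `top`.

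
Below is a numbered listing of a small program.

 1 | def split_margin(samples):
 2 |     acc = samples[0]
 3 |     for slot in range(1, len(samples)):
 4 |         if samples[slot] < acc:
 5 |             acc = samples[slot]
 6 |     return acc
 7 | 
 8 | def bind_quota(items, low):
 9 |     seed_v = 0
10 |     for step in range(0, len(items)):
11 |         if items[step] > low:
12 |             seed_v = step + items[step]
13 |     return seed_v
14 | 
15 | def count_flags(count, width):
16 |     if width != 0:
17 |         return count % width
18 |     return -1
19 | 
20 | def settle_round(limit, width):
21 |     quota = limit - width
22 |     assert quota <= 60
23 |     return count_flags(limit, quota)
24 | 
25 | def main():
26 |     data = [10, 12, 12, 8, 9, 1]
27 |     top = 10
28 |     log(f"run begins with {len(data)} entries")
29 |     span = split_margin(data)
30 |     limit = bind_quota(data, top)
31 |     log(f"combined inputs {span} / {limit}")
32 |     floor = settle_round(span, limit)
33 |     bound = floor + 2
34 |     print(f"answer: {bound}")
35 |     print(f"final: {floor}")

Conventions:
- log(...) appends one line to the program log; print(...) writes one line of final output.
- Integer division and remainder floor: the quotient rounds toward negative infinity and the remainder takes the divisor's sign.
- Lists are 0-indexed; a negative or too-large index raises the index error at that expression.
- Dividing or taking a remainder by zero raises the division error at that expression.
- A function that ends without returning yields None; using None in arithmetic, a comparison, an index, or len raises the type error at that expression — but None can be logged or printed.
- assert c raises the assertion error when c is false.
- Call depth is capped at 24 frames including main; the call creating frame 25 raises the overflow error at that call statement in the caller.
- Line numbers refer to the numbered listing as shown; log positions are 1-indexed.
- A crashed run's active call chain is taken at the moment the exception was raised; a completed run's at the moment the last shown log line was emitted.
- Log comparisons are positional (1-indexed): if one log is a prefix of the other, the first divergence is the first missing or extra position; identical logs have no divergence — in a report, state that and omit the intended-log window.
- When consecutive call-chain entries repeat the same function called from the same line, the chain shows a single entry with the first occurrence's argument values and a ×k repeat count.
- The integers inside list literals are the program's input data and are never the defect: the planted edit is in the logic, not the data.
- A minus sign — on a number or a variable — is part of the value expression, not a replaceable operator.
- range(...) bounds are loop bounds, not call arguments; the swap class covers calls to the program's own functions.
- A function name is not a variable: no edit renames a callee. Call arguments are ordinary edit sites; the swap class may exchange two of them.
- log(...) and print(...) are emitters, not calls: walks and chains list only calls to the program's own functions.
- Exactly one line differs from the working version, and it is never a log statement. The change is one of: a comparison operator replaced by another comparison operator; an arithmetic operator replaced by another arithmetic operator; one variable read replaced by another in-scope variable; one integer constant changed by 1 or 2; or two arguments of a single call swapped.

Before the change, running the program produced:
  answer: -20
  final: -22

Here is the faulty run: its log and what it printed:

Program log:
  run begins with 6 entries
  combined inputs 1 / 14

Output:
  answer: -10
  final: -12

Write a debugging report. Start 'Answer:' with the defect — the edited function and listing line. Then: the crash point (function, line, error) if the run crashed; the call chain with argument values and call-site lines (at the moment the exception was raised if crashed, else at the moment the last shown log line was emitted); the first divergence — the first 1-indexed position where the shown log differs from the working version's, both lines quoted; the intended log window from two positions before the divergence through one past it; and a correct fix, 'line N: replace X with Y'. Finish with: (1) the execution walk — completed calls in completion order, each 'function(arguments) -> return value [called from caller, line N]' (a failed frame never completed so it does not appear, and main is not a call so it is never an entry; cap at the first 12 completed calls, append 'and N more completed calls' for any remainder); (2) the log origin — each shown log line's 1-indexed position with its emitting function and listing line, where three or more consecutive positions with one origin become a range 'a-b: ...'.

Answer: the defect is in bind_quota at line 12.
The tell: The earliest visible damage is log position 2 — 'combined inputs 1 / 14' rather than the intended 'combined inputs 1 / 24'.
Call chain: main.
First divergence: position 2; shown 'combined inputs 1 / 14' vs intended 'combined inputs 1 / 24'.
Intended log window:
  1: run begins with 6 entries
  2: combined inputs 1 / 24
Execution walk:
  split_margin([10, 12, 12, 8, 9, 1]) -> 1  [called from main, line 29]
  bind_quota([10, 12, 12, 8, 9, 1], 10) -> 14  [called from main, line 30]
  count_flags(1, -13) -> -12  [called from settle_round, line 23]
  settle_round(1, 14) -> -12  [called from main, line 32]
Log origins:
  1: from main, line 28
  2: from main, line 31
A correct fix: line 12: replace `step + items[step]` with `seed_v + items[step]`.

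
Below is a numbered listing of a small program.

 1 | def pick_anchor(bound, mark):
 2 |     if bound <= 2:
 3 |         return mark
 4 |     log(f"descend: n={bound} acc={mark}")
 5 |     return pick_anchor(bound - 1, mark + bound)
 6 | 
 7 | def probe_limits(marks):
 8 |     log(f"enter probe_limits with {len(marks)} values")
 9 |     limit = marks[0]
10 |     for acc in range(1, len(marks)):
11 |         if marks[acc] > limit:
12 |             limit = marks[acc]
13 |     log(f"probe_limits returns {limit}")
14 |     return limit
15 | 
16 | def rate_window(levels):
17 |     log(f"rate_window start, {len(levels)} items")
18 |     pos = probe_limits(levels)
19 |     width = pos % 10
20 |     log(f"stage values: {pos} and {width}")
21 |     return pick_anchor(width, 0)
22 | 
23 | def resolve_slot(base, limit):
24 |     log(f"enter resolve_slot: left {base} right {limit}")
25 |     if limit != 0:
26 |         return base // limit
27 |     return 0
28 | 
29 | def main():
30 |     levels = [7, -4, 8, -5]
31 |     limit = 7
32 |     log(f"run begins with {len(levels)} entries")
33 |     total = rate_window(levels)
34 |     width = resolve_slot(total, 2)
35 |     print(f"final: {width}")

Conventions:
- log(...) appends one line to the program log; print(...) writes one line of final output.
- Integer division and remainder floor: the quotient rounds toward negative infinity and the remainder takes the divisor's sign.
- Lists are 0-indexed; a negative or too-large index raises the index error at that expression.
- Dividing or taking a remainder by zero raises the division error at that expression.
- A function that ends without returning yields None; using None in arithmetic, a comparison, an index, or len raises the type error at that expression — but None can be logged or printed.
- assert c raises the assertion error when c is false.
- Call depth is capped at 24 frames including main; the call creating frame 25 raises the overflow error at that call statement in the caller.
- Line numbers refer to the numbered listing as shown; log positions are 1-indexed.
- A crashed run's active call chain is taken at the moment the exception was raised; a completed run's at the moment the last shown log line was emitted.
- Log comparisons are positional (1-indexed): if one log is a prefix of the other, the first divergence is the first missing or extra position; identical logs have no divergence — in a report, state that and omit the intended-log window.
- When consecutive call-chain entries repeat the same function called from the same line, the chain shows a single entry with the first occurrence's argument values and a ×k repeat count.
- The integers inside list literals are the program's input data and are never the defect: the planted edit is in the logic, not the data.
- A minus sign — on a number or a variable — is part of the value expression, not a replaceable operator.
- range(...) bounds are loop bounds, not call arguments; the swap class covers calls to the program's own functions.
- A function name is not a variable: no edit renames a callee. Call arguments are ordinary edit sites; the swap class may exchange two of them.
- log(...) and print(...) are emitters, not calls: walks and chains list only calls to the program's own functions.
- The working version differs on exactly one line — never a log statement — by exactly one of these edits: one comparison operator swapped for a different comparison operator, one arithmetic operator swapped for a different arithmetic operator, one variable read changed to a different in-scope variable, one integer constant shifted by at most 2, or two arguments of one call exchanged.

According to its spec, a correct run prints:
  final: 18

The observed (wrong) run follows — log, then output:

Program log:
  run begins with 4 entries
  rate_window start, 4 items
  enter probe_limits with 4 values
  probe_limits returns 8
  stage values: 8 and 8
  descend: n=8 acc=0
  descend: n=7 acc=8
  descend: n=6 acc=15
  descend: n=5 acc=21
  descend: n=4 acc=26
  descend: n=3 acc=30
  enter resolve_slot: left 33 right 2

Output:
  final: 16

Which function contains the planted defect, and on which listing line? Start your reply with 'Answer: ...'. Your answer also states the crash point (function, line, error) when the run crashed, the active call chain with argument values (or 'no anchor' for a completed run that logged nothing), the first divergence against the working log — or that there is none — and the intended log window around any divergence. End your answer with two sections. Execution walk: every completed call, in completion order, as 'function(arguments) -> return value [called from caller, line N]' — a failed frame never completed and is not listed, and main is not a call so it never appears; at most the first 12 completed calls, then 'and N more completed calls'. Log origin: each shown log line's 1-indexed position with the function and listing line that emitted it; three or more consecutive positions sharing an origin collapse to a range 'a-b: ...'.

Answer: the defect is in pick_anchor at line 2.
Core observation: The earliest visible damage is log position 12 — 'enter resolve_slot: left 33 right 2' rather than the intended 'descend: n=2 acc=33'.
Call chain: main -> resolve_slot(33, 2) (called at line 34).
First divergence: position 12 — shown 'enter resolve_slot: left 33 right 2', intended 'descend: n=2 acc=33'.
Intended log window:
  10: descend: n=4 acc=26
  11: descend: n=3 acc=30
  12: descend: n=2 acc=33
  13: descend: n=1 acc=35
Execution walk:
  probe_limits([7, -4, 8, -5]) -> 8  [called from rate_window, line 18]
  pick_anchor(2, 33) -> 33  [called from pick_anchor, line 5]
  pick_anchor(3, 30) -> 33  [called from pick_anchor, line 5]
  pick_anchor(4, 26) -> 33  [called from pick_anchor, line 5]
  pick_anchor(5, 21) -> 33  [called from pick_anchor, line 5]
  pick_anchor(6, 15) -> 33  [called from pick_anchor, line 5]
  pick_anchor(7, 8) -> 33  [called from pick_anchor, line 5]
  pick_anchor(8, 0) -> 33  [called from rate_window, line 21]
  rate_window([7, -4, 8, -5]) -> 33  [called from main, line 33]
  resolve_slot(33, 2) -> 16  [called from main, line 34]
Log origins:
  1: logged in main at line 32
  2: logged in rate_window at line 17
  3: logged in probe_limits at line 8
  4: logged in probe_limits at line 13
  5: logged in rate_window at line 20
  6-11: logged in pick_anchor at line 4
  12: logged in resolve_slot at line 24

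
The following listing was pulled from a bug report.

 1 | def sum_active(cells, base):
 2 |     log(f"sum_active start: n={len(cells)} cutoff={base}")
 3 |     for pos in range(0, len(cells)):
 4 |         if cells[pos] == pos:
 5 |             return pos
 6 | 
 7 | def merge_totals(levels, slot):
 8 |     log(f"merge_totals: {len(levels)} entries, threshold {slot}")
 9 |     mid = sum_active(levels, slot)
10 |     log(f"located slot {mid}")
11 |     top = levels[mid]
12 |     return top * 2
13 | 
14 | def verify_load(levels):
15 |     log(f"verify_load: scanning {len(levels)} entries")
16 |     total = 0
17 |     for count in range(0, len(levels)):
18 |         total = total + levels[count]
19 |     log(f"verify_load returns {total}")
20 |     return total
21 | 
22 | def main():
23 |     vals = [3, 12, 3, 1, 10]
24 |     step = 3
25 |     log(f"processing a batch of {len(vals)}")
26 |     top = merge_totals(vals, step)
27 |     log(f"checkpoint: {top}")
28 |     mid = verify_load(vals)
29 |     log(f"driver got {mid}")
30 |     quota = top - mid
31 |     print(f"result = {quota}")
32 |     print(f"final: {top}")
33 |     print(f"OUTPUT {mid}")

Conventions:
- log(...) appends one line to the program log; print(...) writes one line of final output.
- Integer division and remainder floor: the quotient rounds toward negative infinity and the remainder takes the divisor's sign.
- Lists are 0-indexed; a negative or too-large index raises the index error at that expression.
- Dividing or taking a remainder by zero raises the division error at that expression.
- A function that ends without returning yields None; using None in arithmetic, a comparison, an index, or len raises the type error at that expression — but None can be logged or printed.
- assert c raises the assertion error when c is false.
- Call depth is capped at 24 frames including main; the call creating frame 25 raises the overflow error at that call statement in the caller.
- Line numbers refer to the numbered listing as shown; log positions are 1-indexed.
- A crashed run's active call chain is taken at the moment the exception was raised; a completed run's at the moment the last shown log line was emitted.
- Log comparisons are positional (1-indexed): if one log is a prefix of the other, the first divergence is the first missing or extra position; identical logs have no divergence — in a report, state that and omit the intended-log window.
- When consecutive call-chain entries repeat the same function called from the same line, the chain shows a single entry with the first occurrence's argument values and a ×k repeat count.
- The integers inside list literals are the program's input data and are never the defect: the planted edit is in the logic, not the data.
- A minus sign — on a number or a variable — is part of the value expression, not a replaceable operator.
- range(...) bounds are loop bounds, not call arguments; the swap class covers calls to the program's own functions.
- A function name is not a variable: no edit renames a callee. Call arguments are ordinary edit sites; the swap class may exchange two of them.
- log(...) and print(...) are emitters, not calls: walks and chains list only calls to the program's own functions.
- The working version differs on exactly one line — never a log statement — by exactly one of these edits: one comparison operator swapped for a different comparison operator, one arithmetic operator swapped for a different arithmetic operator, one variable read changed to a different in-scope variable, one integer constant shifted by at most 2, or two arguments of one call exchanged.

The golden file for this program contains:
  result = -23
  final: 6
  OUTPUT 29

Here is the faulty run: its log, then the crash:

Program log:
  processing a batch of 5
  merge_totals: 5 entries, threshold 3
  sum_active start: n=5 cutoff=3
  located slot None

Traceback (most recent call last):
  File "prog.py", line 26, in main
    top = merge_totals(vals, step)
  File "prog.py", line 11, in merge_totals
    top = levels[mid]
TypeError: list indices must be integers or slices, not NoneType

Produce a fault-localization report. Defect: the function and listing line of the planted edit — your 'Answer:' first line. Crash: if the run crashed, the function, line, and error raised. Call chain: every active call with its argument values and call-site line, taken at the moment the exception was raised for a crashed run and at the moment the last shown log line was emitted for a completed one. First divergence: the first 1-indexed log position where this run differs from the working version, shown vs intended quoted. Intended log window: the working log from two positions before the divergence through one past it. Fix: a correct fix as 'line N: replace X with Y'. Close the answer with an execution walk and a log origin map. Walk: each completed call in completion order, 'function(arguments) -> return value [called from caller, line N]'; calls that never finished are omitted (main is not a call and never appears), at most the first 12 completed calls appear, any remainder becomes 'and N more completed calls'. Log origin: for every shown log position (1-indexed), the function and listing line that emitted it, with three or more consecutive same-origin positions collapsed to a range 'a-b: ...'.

Answer: the defect is in sum_active at line 4.
The tell: Position 4 is the first bad log line: 'located slot None' should read 'located slot 0'.
Crash: merge_totals, line 11, TypeError.
Call chain: main -> merge_totals([3, 12, 3, 1, 10], 3) (called at line 26).
First divergence: position 4 — the shown line 'located slot None' should read 'located slot 0'.
Intended log window:
  2: merge_totals: 5 entries, threshold 3
  3: sum_active start: n=5 cutoff=3
  4: located slot 0
  5: checkpoint: 6
Execution walk:
  sum_active([3, 12, 3, 1, 10], 3) -> None  [called from merge_totals, line 9]
Origin of each log line:
  1: logged in main at line 25
  2: logged in merge_totals at line 8
  3: logged in sum_active at line 2
  4: logged in merge_totals at line 10
A correct fix: line 4: replace `cells[pos] == pos` with `cells[pos] == base`.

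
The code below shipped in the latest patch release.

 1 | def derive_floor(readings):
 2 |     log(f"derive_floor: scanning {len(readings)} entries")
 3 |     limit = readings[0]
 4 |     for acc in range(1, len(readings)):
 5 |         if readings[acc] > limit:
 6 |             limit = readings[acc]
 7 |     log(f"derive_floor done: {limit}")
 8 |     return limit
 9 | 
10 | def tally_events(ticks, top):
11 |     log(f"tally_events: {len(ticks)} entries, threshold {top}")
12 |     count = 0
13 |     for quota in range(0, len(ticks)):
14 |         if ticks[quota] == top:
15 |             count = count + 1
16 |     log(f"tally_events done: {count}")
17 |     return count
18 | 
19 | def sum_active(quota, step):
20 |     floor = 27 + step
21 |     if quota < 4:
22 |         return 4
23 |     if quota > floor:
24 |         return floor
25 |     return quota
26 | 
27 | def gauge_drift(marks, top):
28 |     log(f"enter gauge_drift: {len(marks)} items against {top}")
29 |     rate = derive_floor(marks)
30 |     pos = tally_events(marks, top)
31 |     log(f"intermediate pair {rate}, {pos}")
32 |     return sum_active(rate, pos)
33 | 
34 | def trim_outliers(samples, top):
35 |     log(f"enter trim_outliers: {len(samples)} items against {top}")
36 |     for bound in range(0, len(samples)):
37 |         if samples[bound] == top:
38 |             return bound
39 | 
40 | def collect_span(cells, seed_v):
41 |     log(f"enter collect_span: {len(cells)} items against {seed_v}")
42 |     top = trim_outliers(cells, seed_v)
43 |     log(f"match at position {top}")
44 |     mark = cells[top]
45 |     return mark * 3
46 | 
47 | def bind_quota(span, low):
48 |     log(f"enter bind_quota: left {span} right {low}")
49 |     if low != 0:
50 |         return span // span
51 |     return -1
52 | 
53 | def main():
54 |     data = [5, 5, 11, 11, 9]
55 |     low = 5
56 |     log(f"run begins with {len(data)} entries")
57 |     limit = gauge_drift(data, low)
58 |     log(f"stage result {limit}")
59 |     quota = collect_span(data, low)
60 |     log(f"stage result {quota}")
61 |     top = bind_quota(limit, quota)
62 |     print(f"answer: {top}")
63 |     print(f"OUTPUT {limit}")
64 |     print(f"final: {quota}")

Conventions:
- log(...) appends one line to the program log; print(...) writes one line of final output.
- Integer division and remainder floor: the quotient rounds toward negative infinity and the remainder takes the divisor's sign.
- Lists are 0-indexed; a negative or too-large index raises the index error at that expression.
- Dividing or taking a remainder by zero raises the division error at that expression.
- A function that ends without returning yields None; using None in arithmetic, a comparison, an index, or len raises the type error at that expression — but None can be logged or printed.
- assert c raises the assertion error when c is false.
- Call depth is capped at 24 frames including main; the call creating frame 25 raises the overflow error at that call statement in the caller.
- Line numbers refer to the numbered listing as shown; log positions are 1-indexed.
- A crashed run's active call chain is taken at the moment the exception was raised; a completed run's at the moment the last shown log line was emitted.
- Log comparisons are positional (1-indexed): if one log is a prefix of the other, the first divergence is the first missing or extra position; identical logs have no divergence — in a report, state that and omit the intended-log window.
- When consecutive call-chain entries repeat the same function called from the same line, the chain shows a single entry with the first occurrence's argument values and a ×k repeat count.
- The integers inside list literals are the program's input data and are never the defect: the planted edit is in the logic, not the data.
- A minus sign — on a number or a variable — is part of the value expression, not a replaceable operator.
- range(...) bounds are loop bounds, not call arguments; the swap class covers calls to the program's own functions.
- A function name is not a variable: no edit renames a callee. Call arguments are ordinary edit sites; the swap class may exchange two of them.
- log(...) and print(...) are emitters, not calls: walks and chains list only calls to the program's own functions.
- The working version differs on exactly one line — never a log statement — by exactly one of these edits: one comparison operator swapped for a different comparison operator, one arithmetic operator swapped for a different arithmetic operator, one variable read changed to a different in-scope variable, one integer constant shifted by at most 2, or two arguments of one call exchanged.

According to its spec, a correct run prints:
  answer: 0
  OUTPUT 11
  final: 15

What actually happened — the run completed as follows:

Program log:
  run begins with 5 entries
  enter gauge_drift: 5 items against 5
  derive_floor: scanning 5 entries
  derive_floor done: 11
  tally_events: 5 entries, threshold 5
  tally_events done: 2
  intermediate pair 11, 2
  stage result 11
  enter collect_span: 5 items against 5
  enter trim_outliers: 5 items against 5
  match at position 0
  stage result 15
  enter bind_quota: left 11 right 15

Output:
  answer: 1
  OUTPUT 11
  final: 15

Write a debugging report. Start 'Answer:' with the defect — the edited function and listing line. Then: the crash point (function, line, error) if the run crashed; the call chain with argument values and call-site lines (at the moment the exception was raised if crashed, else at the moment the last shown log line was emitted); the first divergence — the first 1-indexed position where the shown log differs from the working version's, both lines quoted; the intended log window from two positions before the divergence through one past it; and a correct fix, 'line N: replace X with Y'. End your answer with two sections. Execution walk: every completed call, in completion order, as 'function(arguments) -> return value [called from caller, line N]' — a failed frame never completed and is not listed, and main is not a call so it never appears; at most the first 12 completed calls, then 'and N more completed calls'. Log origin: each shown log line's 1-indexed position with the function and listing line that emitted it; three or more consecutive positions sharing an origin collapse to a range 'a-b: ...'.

Answer: the defect is in bind_quota at line 50.
Core observation: Every logged value matches the working version; the printed result is what differs.
Call chain: main -> bind_quota(11, 15) (called at line 61).
First divergence: there is none — every log position agrees.
Execution walk:
  derive_floor([5, 5, 11, 11, 9]) -> 11  [called from gauge_drift, line 29]
  tally_events([5, 5, 11, 11, 9], 5) -> 2  [called from gauge_drift, line 30]
  sum_active(11, 2) -> 11  [called from gauge_drift, line 32]
  gauge_drift([5, 5, 11, 11, 9], 5) -> 11  [called from main, line 57]
  trim_outliers([5, 5, 11, 11, 9], 5) -> 0  [called from collect_span, line 42]
  collect_span([5, 5, 11, 11, 9], 5) -> 15  [called from main, line 59]
  bind_quota(11, 15) -> 1  [called from main, line 61]
Log origins:
  1: logged in main at line 56
  2: logged in gauge_drift at line 28
  3: logged in derive_floor at line 2
  4: logged in derive_floor at line 7
  5: logged in tally_events at line 11
  6: logged in tally_events at line 16
  7: logged in gauge_drift at line 31
  8: logged in main at line 58
  9: logged in collect_span at line 41
  10: logged in trim_outliers at line 35
  11: logged in collect_span at line 43
  12: logged in main at line 60
  13: logged in bind_quota at line 48
A correct fix: line 50: replace `span // span` with `span // low`.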